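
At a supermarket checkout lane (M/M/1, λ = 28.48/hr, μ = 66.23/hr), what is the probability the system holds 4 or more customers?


ρ = 28.48/66.23 = 0.4300
P(N ≥ n) = ρ^n = 0.4300^4 = 0.034193

Final: 0.034193


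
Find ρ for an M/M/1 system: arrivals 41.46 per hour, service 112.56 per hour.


ρ = λ/μ = 41.46/112.56 = 0.3683

Final: 0.3683


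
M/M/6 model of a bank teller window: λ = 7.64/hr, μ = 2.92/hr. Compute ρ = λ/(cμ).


ρ = λ/(cμ) = 7.64/(6·2.92) = 7.64/17.52 = 0.4361

Final: 0.4361


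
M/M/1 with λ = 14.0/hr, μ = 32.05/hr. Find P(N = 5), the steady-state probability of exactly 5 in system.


ρ = 14.0/32.05 = 0.4368
P_n = (1−ρ)·ρ^n = (1 − 0.4368)·0.4368^5 = 0.5632·0.015904 = 0.008957

Final: 0.008957


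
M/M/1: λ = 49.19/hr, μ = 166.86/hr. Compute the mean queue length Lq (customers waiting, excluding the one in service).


ρ = 49.19/166.86 = 0.2948
Lq = ρ²/(1−ρ) = 0.08691/0.7052 = 0.1232

Final: 0.1232


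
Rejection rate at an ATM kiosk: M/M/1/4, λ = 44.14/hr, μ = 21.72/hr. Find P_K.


ρ = λ/μ = 44.14/21.72 = 2.0322
P_K = (1−ρ)ρ^K/(1−ρ^(K+1)) = (-1.0322·17.056504)/(1 − 34.662712)
= -17.606208/-33.662712 = 0.523018

Final: 0.523018


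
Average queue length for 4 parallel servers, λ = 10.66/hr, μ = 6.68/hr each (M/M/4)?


a = λ/μ = 1.5958; ρ = a/4 = 0.3990
P₀ = 0.200160
Lq = P₀·a^c·ρ / (c!·(1−ρ)²) = 0.200160·6.48519·0.3990/(24·0.36126)
= 0.05973

Final: 0.05973


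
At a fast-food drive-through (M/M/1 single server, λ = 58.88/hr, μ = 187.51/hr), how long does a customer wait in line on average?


ρ = 58.88/187.51 = 0.3140
Wq = ρ/(μ−λ) = 0.3140/(187.51 − 58.88) = 0.3140/128.63 = 0.002441 hr

Final: 0.002441 hr


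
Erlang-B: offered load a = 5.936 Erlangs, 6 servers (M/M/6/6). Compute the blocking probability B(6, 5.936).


B(c,a) = (a^c/c!) / Σ_{k=0}^{c} a^k/k!
a^6/6! = 60.761832
Σ terms (k=0..6): 1.00000 + 5.93600 + 17.61805 + 34.86024 + 51.73260 + 61.41695 + 60.76183 = 233.325672
B = 60.761832/233.325672 = 0.260416

Final: 0.260416


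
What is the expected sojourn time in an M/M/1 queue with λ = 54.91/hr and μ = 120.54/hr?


W = 1/(μ−λ) = 1/(120.54 − 54.91) = 1/65.63 = 0.01524 hr

Final: 0.01524 hr


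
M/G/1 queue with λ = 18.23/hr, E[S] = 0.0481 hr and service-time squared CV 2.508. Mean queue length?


ρ = λ·E[S] = 18.23·0.0481 = 0.8769
Lq = ρ²(1+C_s²)/(2(1−ρ)) = 0.7689·(1+2.508)/(2·0.1231)
= 0.7689·3.5080/0.2463 = 10.95228

Final: 10.95228


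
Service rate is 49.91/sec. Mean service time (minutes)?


Mean service time = 1/μ = 1/49.91 second = 0.02004 second
In minutes: 0.02004 × 0.0166667 = 0.0003339 min

Final: 0.0003339 min


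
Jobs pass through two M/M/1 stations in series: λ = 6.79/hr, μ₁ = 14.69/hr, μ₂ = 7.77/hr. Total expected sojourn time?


Each node sees arrival rate λ = 6.79/hr (tandem ⇒ throughput preserved).
W₁ = 1/(μ₁−λ) = 1/(14.69−6.79) = 0.12658 hr
W₂ = 1/(μ₂−λ) = 1/(7.77−6.79) = 1.02041 hr
W_total = W₁ + W₂ = 0.12658 + 1.02041 = 1.14699 hr

Final: 1.14699 hr


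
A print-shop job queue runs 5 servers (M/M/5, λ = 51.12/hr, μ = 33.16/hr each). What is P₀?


a = λ/μ = 51.12/33.16 = 1.5416; ρ = a/c = 0.3083
Σ_{k=0}^{4} a^k/k! (terms k=0..4) = 1.00000 + 1.54162 + 1.18829 + 0.61063 + 0.23534 = 4.57588
Tail: a^5/(5!(1−ρ)) = 8.70726/(120·0.6917) = 0.10491
P₀ = 1/(4.57588 + 0.10491) = 1/4.68078 = 0.213640

Final: 0.213640


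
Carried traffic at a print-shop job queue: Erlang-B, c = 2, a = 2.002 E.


B(2,2.002) = 0.400320 (Erlang-B)
Carried load = a(1 − B) = 2.002·(1 − 0.400320) = 2.002·0.599680 = 1.2006 E

Final: 1.2006 Erlangs


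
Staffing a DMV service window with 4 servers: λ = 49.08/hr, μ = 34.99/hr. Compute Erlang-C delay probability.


a = λ/μ = 1.4027; ρ = a/4 = 0.3507
P₀ = 0.244210 (from M/M/c formula)
C(c,a) = [a^c/(c!(1−ρ))]·P₀ = [3.87117/(24·0.6493)]·0.244210
= 0.24841·0.244210 = 0.060664

Final: 0.060664


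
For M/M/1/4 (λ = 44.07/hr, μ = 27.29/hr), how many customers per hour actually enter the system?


ρ = 1.6149; P_K = (1−ρ)ρ^4/(1−ρ^5) = 0.418901
λ_eff = λ(1 − P_K) = 44.07·(1 − 0.418901) = 44.07·0.581099 = 25.6090 /hr

Final: 25.6090 /hr


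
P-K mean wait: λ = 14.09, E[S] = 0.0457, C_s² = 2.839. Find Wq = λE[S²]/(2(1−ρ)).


ρ = λ·E[S] = 14.09·0.0457 = 0.6439
E[S²] = E[S]²(1+C_s²) = 0.0457²·(1+2.839) = 0.008018
Wq = λ·E[S²]/(2(1−ρ)) = 14.09·0.008018/(2·0.3561) = 0.15863 hr

Final: 0.15863 hr


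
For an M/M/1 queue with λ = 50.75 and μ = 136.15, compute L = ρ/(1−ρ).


ρ = λ/μ = 50.75/136.15 = 0.3728
L = ρ/(1−ρ) = 0.3728/(1 − 0.3728) = 0.3728/0.6272 = 0.5943

Final: 0.5943


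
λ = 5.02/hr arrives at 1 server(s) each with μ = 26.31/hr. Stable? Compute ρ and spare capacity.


Total capacity cμ = 1·26.31 = 26.31/hr
ρ = λ/(cμ) = 5.02/26.31 = 0.1908
Stable ⇔ ρ < 1: YES
Spare capacity = cμ − λ = 26.31 − 5.02 = 21.29/hr

Final: ρ = 0.1908; stable; margin = 21.29/hr


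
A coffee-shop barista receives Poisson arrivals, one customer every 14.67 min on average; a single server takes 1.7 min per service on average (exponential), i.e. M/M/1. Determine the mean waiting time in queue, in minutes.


λ = 60/14.67 = 4.0900 /hr
μ = 60/1.7 = 35.2941 /hr
ρ = λ/μ = 4.0900/35.2941 = 0.1159
Wq = ρ/(μ−λ) = 0.1159/(35.2941−4.0900) = 0.003714 hr
In minutes: 0.003714·60 = 0.2228 min

Final: 0.2228 min


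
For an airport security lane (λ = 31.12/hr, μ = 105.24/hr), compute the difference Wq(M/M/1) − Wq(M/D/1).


ρ = 31.12/105.24 = 0.2957
Wq(M/M/1) = ρ/(μ−λ) = 0.2957/74.12 = 0.003990 hr
Wq(M/D/1) = ρ/(2(μ−λ)) = 0.001995 hr
Savings = 0.003990 − 0.001995 = 0.001995 hr

Final: 0.001995 hr


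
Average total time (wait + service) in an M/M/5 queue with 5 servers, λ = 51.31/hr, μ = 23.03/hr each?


a = 2.2280; ρ = 0.4456; P₀ = 0.106328
Lq = P₀·a^c·ρ/(c!(1−ρ)²) = 0.07052
Wq = Lq/λ = 0.07052/51.31 = 0.001374 hr
W = Wq + 1/μ = 0.001374 + 0.04342 = 0.04480 hr

Final: 0.04480 hr


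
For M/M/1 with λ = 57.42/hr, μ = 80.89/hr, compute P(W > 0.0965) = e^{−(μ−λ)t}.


W ~ Exponential(μ−λ) for M/M/1.
μ − λ = 80.89 − 57.42 = 23.4700
P(W > t) = e^{−(μ−λ)t} = e^{−2.2649} = 0.103845

Final: 0.103845


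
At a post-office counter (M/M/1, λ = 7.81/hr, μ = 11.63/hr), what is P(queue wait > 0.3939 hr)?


ρ = 7.81/11.63 = 0.6715
P(Wq > t) = ρ·e^{−(μ−λ)t} = 0.6715·e^{−1.5047}
= 0.6715·0.222084 = 0.149138

Final: 0.149138


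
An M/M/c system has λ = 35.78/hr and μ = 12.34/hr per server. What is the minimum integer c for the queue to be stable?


Stability requires cμ > λ ⇔ c > λ/μ.
λ/μ = 35.78/12.34 = 2.8995
Minimum integer c = ⌊2.8995⌋ + 1 = 3
Check: 3·12.34 = 37.02 > 35.78, while 2·12.34 = 24.68 ≤ 35.78

Final: 3 servers


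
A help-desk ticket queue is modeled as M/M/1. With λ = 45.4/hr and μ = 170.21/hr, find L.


ρ = λ/μ = 45.4/170.21 = 0.2667
L = ρ/(1−ρ) = 0.2667/(1 − 0.2667) = 0.2667/0.7333 = 0.3638

Final: 0.3638


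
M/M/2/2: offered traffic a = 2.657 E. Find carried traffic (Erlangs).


B(2,2.657) = 0.491152 (Erlang-B)
Carried load = a(1 − B) = 2.657·(1 − 0.491152) = 2.657·0.508848 = 1.3520 E

Final: 1.3520 Erlangs


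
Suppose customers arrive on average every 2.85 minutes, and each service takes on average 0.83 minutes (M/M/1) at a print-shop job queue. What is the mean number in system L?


λ = 60/2.85 = 21.0526 /hr
μ = 60/0.83 = 72.2892 /hr
ρ = λ/μ = 21.0526/72.2892 = 0.2912
L = ρ/(1−ρ) = 0.2912/0.7088 = 0.4109

Final: 0.4109


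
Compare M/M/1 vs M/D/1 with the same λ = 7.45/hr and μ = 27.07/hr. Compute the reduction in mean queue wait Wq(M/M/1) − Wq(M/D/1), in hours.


ρ = 7.45/27.07 = 0.2752
Wq(M/M/1) = ρ/(μ−λ) = 0.2752/19.62 = 0.01403 hr
Wq(M/D/1) = ρ/(2(μ−λ)) = 0.007014 hr
Savings = 0.01403 − 0.007014 = 0.007014 hr

Final: 0.007014 hr


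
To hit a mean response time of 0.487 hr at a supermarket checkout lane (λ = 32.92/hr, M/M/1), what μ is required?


W = 1/(μ−λ) ⇒ μ − λ = 1/W = 1/0.487 = 2.0534
μ = λ + 1/W = 32.92 + 2.0534 = 34.9734 per hr

Final: 34.9734 /hr


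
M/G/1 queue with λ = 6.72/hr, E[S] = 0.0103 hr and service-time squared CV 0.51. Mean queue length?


ρ = λ·E[S] = 6.72·0.0103 = 0.06922
Lq = ρ²(1+C_s²)/(2(1−ρ)) = 0.004791·(1+0.51)/(2·0.9308)
= 0.004791·1.5100/1.8616 = 0.003886

Final: 0.003886


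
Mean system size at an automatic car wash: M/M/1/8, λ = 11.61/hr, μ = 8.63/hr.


ρ = 11.61/8.63 = 1.3453
L = ρ[1 − (K+1)ρ^K + Kρ^(K+1)] / [(1−ρ)(1−ρ^(K+1))]
Numerator: 1.3453·(1 − 9·10.729300 + 8·14.434203) = 26.784963
Denominator: (-0.3453)·(-13.434203) = 4.638925
L = 26.784963/4.638925 = 5.7740

Final: 5.7740


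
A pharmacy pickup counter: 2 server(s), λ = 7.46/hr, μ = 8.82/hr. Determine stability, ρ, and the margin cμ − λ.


Total capacity cμ = 2·8.82 = 17.64/hr
ρ = λ/(cμ) = 7.46/17.64 = 0.4229
Stable ⇔ ρ < 1: YES
Spare capacity = cμ − λ = 17.64 − 7.46 = 10.18/hr

Final: ρ = 0.4229; stable; margin = 10.18/hr


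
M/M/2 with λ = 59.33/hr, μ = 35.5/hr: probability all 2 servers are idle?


a = λ/μ = 59.33/35.5 = 1.6713; ρ = a/c = 0.8356
Σ_{k=0}^{1} a^k/k! (terms k=0..1) = 1.00000 + 1.67127 = 2.67127
Tail: a^2/(2!(1−ρ)) = 2.79314/(2·0.1644) = 8.49668
P₀ = 1/(2.67127 + 8.49668) = 1/11.16795 = 0.089542

Final: 0.089542


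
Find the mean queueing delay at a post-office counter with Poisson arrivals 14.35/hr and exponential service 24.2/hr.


ρ = 14.35/24.2 = 0.5930
Wq = ρ/(μ−λ) = 0.5930/(24.2 − 14.35) = 0.5930/9.85 = 0.06020 hr

Final: 0.06020 hr


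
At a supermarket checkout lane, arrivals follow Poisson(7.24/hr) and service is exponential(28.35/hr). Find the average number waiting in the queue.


ρ = 7.24/28.35 = 0.2554
Lq = ρ²/(1−ρ) = 0.06522/0.7446 = 0.08759

Final: 0.08759


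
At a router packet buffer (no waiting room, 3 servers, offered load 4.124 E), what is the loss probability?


B(c,a) = (a^c/c!) / Σ_{k=0}^{c} a^k/k!
a^3/3! = 11.689736
Σ terms (k=0..3): 1.00000 + 4.12400 + 8.50369 + 11.68974 = 25.317424
B = 11.689736/25.317424 = 0.461727

Final: 0.461727


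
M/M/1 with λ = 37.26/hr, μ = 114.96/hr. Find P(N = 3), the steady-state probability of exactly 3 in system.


ρ = 37.26/114.96 = 0.3241
P_n = (1−ρ)·ρ^n = (1 − 0.3241)·0.3241^3 = 0.6759·0.034048 = 0.023012

Final: 0.023012


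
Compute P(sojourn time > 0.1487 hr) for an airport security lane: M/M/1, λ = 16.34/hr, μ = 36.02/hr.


W ~ Exponential(μ−λ) for M/M/1.
μ − λ = 36.02 − 16.34 = 19.6800
P(W > t) = e^{−(μ−λ)t} = e^{−2.9264} = 0.053589

Final: 0.053589


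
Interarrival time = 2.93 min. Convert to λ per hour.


λ = 1/(interarrival time) in consistent units.
1 hour = 60 min, so λ = 60/2.93 = 20.4778 per hour

Final: 20.4778 /hr


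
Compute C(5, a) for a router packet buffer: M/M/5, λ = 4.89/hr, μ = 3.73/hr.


a = λ/μ = 1.3110; ρ = a/5 = 0.2622
P₀ = 0.269346 (from M/M/c formula)
C(c,a) = [a^c/(c!(1−ρ))]·P₀ = [3.87258/(120·0.7378)]·0.269346
= 0.04374·0.269346 = 0.011781

Final: 0.011781


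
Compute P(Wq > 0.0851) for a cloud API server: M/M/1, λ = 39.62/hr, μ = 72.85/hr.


ρ = 39.62/72.85 = 0.5439
P(Wq > t) = ρ·e^{−(μ−λ)t} = 0.5439·e^{−2.8279}
= 0.5439·0.059139 = 0.032163

Final: 0.032163


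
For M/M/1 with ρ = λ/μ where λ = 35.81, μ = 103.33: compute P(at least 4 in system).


ρ = 35.81/103.33 = 0.3466
P(N ≥ n) = ρ^n = 0.3466^4 = 0.014425

Final: 0.014425


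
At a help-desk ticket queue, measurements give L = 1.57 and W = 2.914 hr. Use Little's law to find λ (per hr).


λ = L/W = 1.57/2.914 = 0.5388 /hr

Final: 0.5388 /hr


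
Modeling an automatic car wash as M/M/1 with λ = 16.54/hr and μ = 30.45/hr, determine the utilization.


ρ = λ/μ = 16.54/30.45 = 0.5432

Final: 0.5432


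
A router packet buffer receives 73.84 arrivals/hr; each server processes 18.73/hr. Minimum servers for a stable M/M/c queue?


Stability requires cμ > λ ⇔ c > λ/μ.
λ/μ = 73.84/18.73 = 3.9423
Minimum integer c = ⌊3.9423⌋ + 1 = 4
Check: 4·18.73 = 74.92 > 73.84, while 3·18.73 = 56.19 ≤ 73.84

Final: 4 servers


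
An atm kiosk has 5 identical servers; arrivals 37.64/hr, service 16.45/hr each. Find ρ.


ρ = λ/(cμ) = 37.64/(5·16.45) = 37.64/82.25 = 0.4576

Final: 0.4576


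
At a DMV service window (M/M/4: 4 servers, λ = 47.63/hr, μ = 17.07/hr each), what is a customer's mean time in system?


a = 2.7903; ρ = 0.6976; P₀ = 0.050878
Lq = P₀·a^c·ρ/(c!(1−ρ)²) = 0.98003
Wq = Lq/λ = 0.98003/47.63 = 0.02058 hr
W = Wq + 1/μ = 0.02058 + 0.05858 = 0.07916 hr

Final: 0.07916 hr


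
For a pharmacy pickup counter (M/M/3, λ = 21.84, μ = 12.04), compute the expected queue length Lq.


a = λ/μ = 1.8140; ρ = a/3 = 0.6047
P₀ = 0.143361
Lq = P₀·a^c·ρ / (c!·(1−ρ)²) = 0.143361·5.96868·0.6047/(6·0.15630)
= 0.55170

Final: 0.55170


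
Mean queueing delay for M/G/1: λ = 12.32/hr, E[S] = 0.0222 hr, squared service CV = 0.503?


ρ = λ·E[S] = 12.32·0.0222 = 0.2735
E[S²] = E[S]²(1+C_s²) = 0.0222²·(1+0.503) = 0.0007407
Wq = λ·E[S²]/(2(1−ρ)) = 12.32·0.0007407/(2·0.7265) = 0.006281 hr

Final: 0.006281 hr


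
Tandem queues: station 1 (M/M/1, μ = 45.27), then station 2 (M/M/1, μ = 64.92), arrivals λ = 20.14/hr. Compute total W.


Each node sees arrival rate λ = 20.14/hr (tandem ⇒ throughput preserved).
W₁ = 1/(μ₁−λ) = 1/(45.27−20.14) = 0.03979 hr
W₂ = 1/(μ₂−λ) = 1/(64.92−20.14) = 0.02233 hr
W_total = W₁ + W₂ = 0.03979 + 0.02233 = 0.06212 hr

Final: 0.06212 hr


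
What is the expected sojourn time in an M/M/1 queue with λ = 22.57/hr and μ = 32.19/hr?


W = 1/(μ−λ) = 1/(32.19 − 22.57) = 1/9.62 = 0.1040 hr

Final: 0.1040 hr


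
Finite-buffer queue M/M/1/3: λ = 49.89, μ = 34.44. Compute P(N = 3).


ρ = λ/μ = 49.89/34.44 = 1.4486
P_K = (1−ρ)ρ^K/(1−ρ^(K+1)) = (-0.4486·3.039843)/(1 − 4.403535)
= -1.363692/-3.403535 = 0.400669

Final: 0.400669


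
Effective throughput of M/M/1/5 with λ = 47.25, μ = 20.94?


ρ = 2.2564; P_K = (1−ρ)ρ^5/(1−ρ^6) = 0.561076
λ_eff = λ(1 − P_K) = 47.25·(1 − 0.561076) = 47.25·0.438924 = 20.7391 /hr

Final: 20.7391 /hr


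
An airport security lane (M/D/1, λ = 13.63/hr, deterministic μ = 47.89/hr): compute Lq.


ρ = 13.63/47.89 = 0.2846
M/D/1: Lq = ρ²/(2(1−ρ)) = 0.08100/(2·0.7154) = 0.05661

Final: 0.05661


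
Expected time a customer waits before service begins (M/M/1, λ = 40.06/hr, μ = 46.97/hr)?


ρ = 40.06/46.97 = 0.8529
Wq = ρ/(μ−λ) = 0.8529/(46.97 − 40.06) = 0.8529/6.91 = 0.1234 hr

Final: 0.1234 hr


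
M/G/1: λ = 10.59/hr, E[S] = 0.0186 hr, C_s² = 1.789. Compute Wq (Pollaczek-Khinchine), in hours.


ρ = λ·E[S] = 10.59·0.0186 = 0.1970
E[S²] = E[S]²(1+C_s²) = 0.0186²·(1+1.789) = 0.0009649
Wq = λ·E[S²]/(2(1−ρ)) = 10.59·0.0009649/(2·0.8030) = 0.006362 hr

Final: 0.006362 hr


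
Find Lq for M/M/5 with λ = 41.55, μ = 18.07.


a = λ/μ = 2.2994; ρ = a/5 = 0.4599
P₀ = 0.098759
Lq = P₀·a^c·ρ / (c!·(1−ρ)²) = 0.098759·64.27830·0.4599/(120·0.29173)
= 0.08339

Final: 0.08339


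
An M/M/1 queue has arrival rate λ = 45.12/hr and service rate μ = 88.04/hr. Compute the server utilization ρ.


ρ = λ/μ = 45.12/88.04 = 0.5125

Final: 0.5125


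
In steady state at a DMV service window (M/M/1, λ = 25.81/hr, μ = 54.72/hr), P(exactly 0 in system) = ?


ρ = 25.81/54.72 = 0.4717
P_n = (1−ρ)·ρ^n = (1 − 0.4717)·0.4717^0 = 0.5283·1.000000 = 0.528326

Final: 0.528326


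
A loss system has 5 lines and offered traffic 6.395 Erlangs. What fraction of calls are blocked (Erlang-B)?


B(c,a) = (a^c/c!) / Σ_{k=0}^{c} a^k/k!
a^5/5! = 89.129506
Σ terms (k=0..5): 1.00000 + 6.39500 + 20.44801 + 43.58835 + 69.68687 + 89.12951 = 230.247734
B = 89.129506/230.247734 = 0.387103

Final: 0.387103


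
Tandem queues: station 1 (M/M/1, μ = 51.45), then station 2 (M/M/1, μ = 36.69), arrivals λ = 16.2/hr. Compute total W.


Each node sees arrival rate λ = 16.2/hr (tandem ⇒ throughput preserved).
W₁ = 1/(μ₁−λ) = 1/(51.45−16.2) = 0.02837 hr
W₂ = 1/(μ₂−λ) = 1/(36.69−16.2) = 0.04880 hr
W_total = W₁ + W₂ = 0.02837 + 0.04880 = 0.07717 hr

Final: 0.07717 hr


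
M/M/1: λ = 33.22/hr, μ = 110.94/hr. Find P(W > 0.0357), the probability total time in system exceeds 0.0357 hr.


W ~ Exponential(μ−λ) for M/M/1.
μ − λ = 110.94 − 33.22 = 77.7200
P(W > t) = e^{−(μ−λ)t} = e^{−2.7746} = 0.062374

Final: 0.062374


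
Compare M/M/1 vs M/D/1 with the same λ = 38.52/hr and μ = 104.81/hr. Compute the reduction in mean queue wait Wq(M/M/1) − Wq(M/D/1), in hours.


ρ = 38.52/104.81 = 0.3675
Wq(M/M/1) = ρ/(μ−λ) = 0.3675/66.29 = 0.005544 hr
Wq(M/D/1) = ρ/(2(μ−λ)) = 0.002772 hr
Savings = 0.005544 − 0.002772 = 0.002772 hr

Final: 0.002772 hr


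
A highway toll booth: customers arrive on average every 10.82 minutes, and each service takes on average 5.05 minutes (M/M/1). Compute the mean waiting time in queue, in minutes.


λ = 60/10.82 = 5.5453 /hr
μ = 60/5.05 = 11.8812 /hr
ρ = λ/μ = 5.5453/11.8812 = 0.4667
Wq = ρ/(μ−λ) = 0.4667/(11.8812−5.5453) = 0.07366 hr
In minutes: 0.07366·60 = 4.420 min

Final: 4.420 min


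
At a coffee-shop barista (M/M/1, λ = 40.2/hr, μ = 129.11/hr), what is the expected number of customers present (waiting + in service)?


ρ = λ/μ = 40.2/129.11 = 0.3114
L = ρ/(1−ρ) = 0.3114/(1 − 0.3114) = 0.3114/0.6886 = 0.4521

Final: 0.4521


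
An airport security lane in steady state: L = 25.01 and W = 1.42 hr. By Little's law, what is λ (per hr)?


λ = L/W = 25.01/1.42 = 17.6127 /hr

Final: 17.6127 /hr


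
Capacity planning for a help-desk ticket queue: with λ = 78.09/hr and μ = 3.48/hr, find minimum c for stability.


Stability requires cμ > λ ⇔ c > λ/μ.
λ/μ = 78.09/3.48 = 22.4397
Minimum integer c = ⌊22.4397⌋ + 1 = 23
Check: 23·3.48 = 80.04 > 78.09, while 22·3.48 = 76.56 ≤ 78.09

Final: 23 servers


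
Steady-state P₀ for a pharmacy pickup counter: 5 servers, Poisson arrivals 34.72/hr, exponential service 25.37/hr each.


a = λ/μ = 34.72/25.37 = 1.3685; ρ = a/c = 0.2737
Σ_{k=0}^{4} a^k/k! (terms k=0..4) = 1.00000 + 1.36855 + 0.93646 + 0.42720 + 0.14616 = 3.87836
Tail: a^5/(5!(1−ρ)) = 4.80061/(120·0.7263) = 0.05508
P₀ = 1/(3.87836 + 0.05508) = 1/3.93344 = 0.254230

Final: 0.254230


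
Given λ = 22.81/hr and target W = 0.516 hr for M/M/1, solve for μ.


W = 1/(μ−λ) ⇒ μ − λ = 1/W = 1/0.516 = 1.9380
μ = λ + 1/W = 22.81 + 1.9380 = 24.7480 per hr

Final: 24.7480 /hr


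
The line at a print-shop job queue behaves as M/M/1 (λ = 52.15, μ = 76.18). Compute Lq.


ρ = 52.15/76.18 = 0.6846
Lq = ρ²/(1−ρ) = 0.4686/0.3154 = 1.4856

Final: 1.4856


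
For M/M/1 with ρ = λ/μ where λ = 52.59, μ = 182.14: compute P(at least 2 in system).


ρ = 52.59/182.14 = 0.2887
P(N ≥ n) = ρ^n = 0.2887^2 = 0.083367

Final: 0.083367


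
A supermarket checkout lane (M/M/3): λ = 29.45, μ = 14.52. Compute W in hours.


a = 2.0282; ρ = 0.6761; P₀ = 0.106631
Lq = P₀·a^c·ρ/(c!(1−ρ)²) = 0.95545
Wq = Lq/λ = 0.95545/29.45 = 0.03244 hr
W = Wq + 1/μ = 0.03244 + 0.06887 = 0.10131 hr

Final: 0.10131 hr


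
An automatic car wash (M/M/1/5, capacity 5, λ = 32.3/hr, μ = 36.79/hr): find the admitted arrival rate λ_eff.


ρ = 0.8780; P_K = (1−ρ)ρ^5/(1−ρ^6) = 0.117451
λ_eff = λ(1 − P_K) = 32.3·(1 − 0.117451) = 32.3·0.882549 = 28.5063 /hr

Final: 28.5063 /hr


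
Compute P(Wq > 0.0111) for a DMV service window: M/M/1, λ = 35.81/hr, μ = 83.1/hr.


ρ = 35.81/83.1 = 0.4309
P(Wq > t) = ρ·e^{−(μ−λ)t} = 0.4309·e^{−0.5249}
= 0.4309·0.591603 = 0.254938

Final: 0.254938


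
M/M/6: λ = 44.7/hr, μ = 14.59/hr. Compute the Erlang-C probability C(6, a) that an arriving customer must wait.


a = λ/μ = 3.0637; ρ = a/6 = 0.5106
P₀ = 0.045834 (from M/M/c formula)
C(c,a) = [a^c/(c!(1−ρ))]·P₀ = [827.01500/(720·0.4894)]·0.045834
= 2.34713·0.045834 = 0.107579

Final: 0.107579


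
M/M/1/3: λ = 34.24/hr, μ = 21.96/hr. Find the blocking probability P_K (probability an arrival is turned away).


ρ = λ/μ = 34.24/21.96 = 1.5592
P_K = (1−ρ)ρ^K/(1−ρ^(K+1)) = (-0.5592·3.790568)/(1 − 5.910248)
= -2.119680/-4.910248 = 0.431685

Final: 0.431685


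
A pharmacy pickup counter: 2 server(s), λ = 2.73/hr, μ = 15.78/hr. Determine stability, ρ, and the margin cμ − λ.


Total capacity cμ = 2·15.78 = 31.56/hr
ρ = λ/(cμ) = 2.73/31.56 = 0.08650
Stable ⇔ ρ < 1: YES
Spare capacity = cμ − λ = 31.56 − 2.73 = 28.83/hr

Final: ρ = 0.08650; stable; margin = 28.83/hr


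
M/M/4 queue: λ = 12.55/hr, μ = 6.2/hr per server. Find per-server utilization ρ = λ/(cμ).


ρ = λ/(cμ) = 12.55/(4·6.2) = 12.55/24.80 = 0.5060

Final: 0.5060


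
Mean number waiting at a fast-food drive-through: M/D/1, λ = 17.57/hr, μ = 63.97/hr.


ρ = 17.57/63.97 = 0.2747
M/D/1: Lq = ρ²/(2(1−ρ)) = 0.07544/(2·0.7253) = 0.05200

Final: 0.05200


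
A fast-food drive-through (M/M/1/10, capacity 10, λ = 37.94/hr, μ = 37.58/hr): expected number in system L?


ρ = 37.94/37.58 = 1.0096
L = ρ[1 − (K+1)ρ^K + Kρ^(K+1)] / [(1−ρ)(1−ρ^(K+1))]
Numerator: 1.0096·(1 − 11·1.100032 + 10·1.110570) = 0.005397
Denominator: (-0.009580)·(-0.110570) = 0.001059
L = 0.005397/0.001059 = 5.0953

Final: 5.0953


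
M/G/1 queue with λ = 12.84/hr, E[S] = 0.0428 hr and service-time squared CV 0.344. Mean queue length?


ρ = λ·E[S] = 12.84·0.0428 = 0.5496
Lq = ρ²(1+C_s²)/(2(1−ρ)) = 0.3020·(1+0.344)/(2·0.4504)
= 0.3020·1.3440/0.9009 = 0.45055

Final: 0.45055


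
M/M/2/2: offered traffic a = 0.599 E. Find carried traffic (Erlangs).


B(2,0.599) = 0.100877 (Erlang-B)
Carried load = a(1 − B) = 0.599·(1 − 0.100877) = 0.599·0.899123 = 0.5386 E

Final: 0.5386 Erlangs


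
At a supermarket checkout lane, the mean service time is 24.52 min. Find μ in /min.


μ = 1/(service time) in consistent units.
1 minute = 1 min, so μ = 1/24.52 = 0.04078 per minute

Final: 0.04078 /min


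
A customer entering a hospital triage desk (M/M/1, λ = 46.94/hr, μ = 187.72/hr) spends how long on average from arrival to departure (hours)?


W = 1/(μ−λ) = 1/(187.72 − 46.94) = 1/140.78 = 0.007103 hr

Final: 0.007103 hr


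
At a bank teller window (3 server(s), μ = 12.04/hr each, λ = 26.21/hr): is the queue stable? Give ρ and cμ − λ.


Total capacity cμ = 3·12.04 = 36.12/hr
ρ = λ/(cμ) = 26.21/36.12 = 0.7256
Stable ⇔ ρ < 1: YES
Spare capacity = cμ − λ = 36.12 − 26.21 = 9.91/hr

Final: ρ = 0.7256; stable; margin = 9.91/hr


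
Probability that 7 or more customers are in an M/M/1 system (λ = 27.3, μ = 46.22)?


ρ = 27.3/46.22 = 0.5907
P(N ≥ n) = ρ^n = 0.5907^7 = 0.025080

Final: 0.025080


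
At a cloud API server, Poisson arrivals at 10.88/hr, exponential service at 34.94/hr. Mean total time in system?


W = 1/(μ−λ) = 1/(34.94 − 10.88) = 1/24.06 = 0.04156 hr

Final: 0.04156 hr


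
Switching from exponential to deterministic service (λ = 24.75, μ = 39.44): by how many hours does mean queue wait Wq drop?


ρ = 24.75/39.44 = 0.6275
Wq(M/M/1) = ρ/(μ−λ) = 0.6275/14.69 = 0.04272 hr
Wq(M/D/1) = ρ/(2(μ−λ)) = 0.02136 hr
Savings = 0.04272 − 0.02136 = 0.02136 hr

Final: 0.02136 hr


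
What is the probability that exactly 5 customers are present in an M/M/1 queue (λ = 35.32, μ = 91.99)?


ρ = 35.32/91.99 = 0.3840
P_n = (1−ρ)·ρ^n = (1 − 0.3840)·0.3840^5 = 0.6160·0.008345 = 0.005141

Final: 0.005141


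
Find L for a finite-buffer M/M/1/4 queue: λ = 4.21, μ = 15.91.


ρ = 4.21/15.91 = 0.2646
L = ρ[1 − (K+1)ρ^K + Kρ^(K+1)] / [(1−ρ)(1−ρ^(K+1))]
Numerator: 0.2646·(1 − 5·0.004903 + 4·0.001297) = 0.259500
Denominator: (0.7354)·(0.998703) = 0.734432
L = 0.259500/0.734432 = 0.3533

Final: 0.3533


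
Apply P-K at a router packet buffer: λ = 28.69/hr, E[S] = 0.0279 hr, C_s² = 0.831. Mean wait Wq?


ρ = λ·E[S] = 28.69·0.0279 = 0.8005
E[S²] = E[S]²(1+C_s²) = 0.0279²·(1+0.831) = 0.001425
Wq = λ·E[S²]/(2(1−ρ)) = 28.69·0.001425/(2·0.1995) = 0.10246 hr

Final: 0.10246 hr


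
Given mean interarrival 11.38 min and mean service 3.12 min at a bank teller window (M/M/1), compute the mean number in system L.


λ = 60/11.38 = 5.2724 /hr
μ = 60/3.12 = 19.2308 /hr
ρ = λ/μ = 5.2724/19.2308 = 0.2742
L = ρ/(1−ρ) = 0.2742/0.7258 = 0.3777

Final: 0.3777


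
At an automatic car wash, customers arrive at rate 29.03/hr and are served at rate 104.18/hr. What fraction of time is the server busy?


ρ = λ/μ = 29.03/104.18 = 0.2787

Final: 0.2787


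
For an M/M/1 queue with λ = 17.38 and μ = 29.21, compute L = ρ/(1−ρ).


ρ = λ/μ = 17.38/29.21 = 0.5950
L = ρ/(1−ρ) = 0.5950/(1 − 0.5950) = 0.5950/0.4050 = 1.4691

Final: 1.4691


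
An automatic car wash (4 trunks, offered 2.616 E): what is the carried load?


B(4,2.616) = 0.162983 (Erlang-B)
Carried load = a(1 − B) = 2.616·(1 − 0.162983) = 2.616·0.837017 = 2.1896 E

Final: 2.1896 Erlangs


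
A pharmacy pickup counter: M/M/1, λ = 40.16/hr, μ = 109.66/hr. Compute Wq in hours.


ρ = 40.16/109.66 = 0.3662
Wq = ρ/(μ−λ) = 0.3662/(109.66 − 40.16) = 0.3662/69.50 = 0.005269 hr

Final: 0.005269 hr


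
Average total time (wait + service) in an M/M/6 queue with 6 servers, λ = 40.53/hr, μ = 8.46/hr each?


a = 4.7908; ρ = 0.7985; P₀ = 0.006177
Lq = P₀·a^c·ρ/(c!(1−ρ)²) = 2.03904
Wq = Lq/λ = 2.03904/40.53 = 0.05031 hr
W = Wq + 1/μ = 0.05031 + 0.11820 = 0.16851 hr

Final: 0.16851 hr


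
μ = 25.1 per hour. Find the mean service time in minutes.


Mean service time = 1/μ = 1/25.1 hour = 0.03984 hour
In minutes: 0.03984 × 60 = 2.3904 min

Final: 2.3904 min


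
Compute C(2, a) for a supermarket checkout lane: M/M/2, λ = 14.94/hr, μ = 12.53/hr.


a = λ/μ = 1.1923; ρ = a/2 = 0.5962
P₀ = 0.253000 (from M/M/c formula)
C(c,a) = [a^c/(c!(1−ρ))]·P₀ = [1.42167/(2·0.4038)]·0.253000
= 1.76023·0.253000 = 0.445338

Final: 0.445338


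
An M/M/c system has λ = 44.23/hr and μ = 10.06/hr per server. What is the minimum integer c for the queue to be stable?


Stability requires cμ > λ ⇔ c > λ/μ.
λ/μ = 44.23/10.06 = 4.3966
Minimum integer c = ⌊4.3966⌋ + 1 = 5
Check: 5·10.06 = 50.30 > 44.23, while 4·10.06 = 40.24 ≤ 44.23

Final: 5 servers


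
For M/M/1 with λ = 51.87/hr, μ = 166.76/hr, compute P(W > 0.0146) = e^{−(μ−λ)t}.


W ~ Exponential(μ−λ) for M/M/1.
μ − λ = 166.76 − 51.87 = 114.8900
P(W > t) = e^{−(μ−λ)t} = e^{−1.6774} = 0.186860

Final: 0.186860


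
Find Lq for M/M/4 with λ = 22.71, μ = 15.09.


a = λ/μ = 1.5050; ρ = a/4 = 0.3762
P₀ = 0.219866
Lq = P₀·a^c·ρ / (c!·(1−ρ)²) = 0.219866·5.12993·0.3762/(24·0.38907)
= 0.04545

Final: 0.04545


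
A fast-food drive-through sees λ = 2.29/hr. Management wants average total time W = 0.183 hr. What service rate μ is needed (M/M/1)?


W = 1/(μ−λ) ⇒ μ − λ = 1/W = 1/0.183 = 5.4645
μ = λ + 1/W = 2.29 + 5.4645 = 7.7545 per hr

Final: 7.7545 /hr


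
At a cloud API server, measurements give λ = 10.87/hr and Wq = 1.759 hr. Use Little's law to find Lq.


Lq = λWq = 10.87·1.759 = 19.1203

Final: 19.1203


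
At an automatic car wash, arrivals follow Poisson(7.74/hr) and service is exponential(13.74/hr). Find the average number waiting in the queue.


ρ = 7.74/13.74 = 0.5633
Lq = ρ²/(1−ρ) = 0.3173/0.4367 = 0.7267

Final: 0.7267


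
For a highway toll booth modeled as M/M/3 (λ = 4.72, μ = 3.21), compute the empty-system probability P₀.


a = λ/μ = 4.72/3.21 = 1.4704; ρ = a/c = 0.4901
Σ_{k=0}^{2} a^k/k! (terms k=0..2) = 1.00000 + 1.47040 + 1.08105 = 3.55145
Tail: a^3/(3!(1−ρ)) = 3.17915/(6·0.5099) = 1.03921
P₀ = 1/(3.55145 + 1.03921) = 1/4.59066 = 0.217833

Final: 0.217833


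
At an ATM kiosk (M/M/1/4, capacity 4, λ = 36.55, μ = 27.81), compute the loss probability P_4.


ρ = λ/μ = 36.55/27.81 = 1.3143
P_K = (1−ρ)ρ^K/(1−ρ^(K+1)) = (-0.3143·2.983634)/(1 − 3.921317)
= -0.937683/-2.921317 = 0.320980

Final: 0.320980


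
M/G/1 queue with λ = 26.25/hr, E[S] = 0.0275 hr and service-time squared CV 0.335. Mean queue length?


ρ = λ·E[S] = 26.25·0.0275 = 0.7219
Lq = ρ²(1+C_s²)/(2(1−ρ)) = 0.5211·(1+0.335)/(2·0.2781)
= 0.5211·1.3350/0.5562 = 1.25065

Final: 1.25065


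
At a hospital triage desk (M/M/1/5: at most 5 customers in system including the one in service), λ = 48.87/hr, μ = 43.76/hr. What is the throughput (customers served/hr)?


ρ = 1.1168; P_K = (1−ρ)ρ^5/(1−ρ^6) = 0.215807
λ_eff = λ(1 − P_K) = 48.87·(1 − 0.215807) = 48.87·0.784193 = 38.3235 /hr

Final: 38.3235 /hr


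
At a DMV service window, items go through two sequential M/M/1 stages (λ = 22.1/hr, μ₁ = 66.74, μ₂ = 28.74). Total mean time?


Each node sees arrival rate λ = 22.1/hr (tandem ⇒ throughput preserved).
W₁ = 1/(μ₁−λ) = 1/(66.74−22.1) = 0.02240 hr
W₂ = 1/(μ₂−λ) = 1/(28.74−22.1) = 0.15060 hr
W_total = W₁ + W₂ = 0.02240 + 0.15060 = 0.17300 hr

Final: 0.17300 hr


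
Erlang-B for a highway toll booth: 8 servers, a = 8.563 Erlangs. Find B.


B(c,a) = (a^c/c!) / Σ_{k=0}^{c} a^k/k!
a^8/8! = 716.946962
Σ terms (k=0..8): 1.00000 + 8.56300 + 36.66248 + 104.64695 + 224.02296 + 383.66172 + 547.54922 + 669.80914 + 716.94696 = 2692.862451
B = 716.946962/2692.862451 = 0.266240

Final: 0.266240


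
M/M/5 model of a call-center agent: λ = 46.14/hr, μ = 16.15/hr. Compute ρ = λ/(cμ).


ρ = λ/(cμ) = 46.14/(5·16.15) = 46.14/80.75 = 0.5714

Final: 0.5714


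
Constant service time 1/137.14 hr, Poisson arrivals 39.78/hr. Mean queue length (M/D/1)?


ρ = 39.78/137.14 = 0.2901
M/D/1: Lq = ρ²/(2(1−ρ)) = 0.08414/(2·0.7099) = 0.05926

Final: 0.05926


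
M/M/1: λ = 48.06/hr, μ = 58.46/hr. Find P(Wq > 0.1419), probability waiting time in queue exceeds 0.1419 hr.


ρ = 48.06/58.46 = 0.8221
P(Wq > t) = ρ·e^{−(μ−λ)t} = 0.8221·e^{−1.4758}
= 0.8221·0.228605 = 0.187936

Final: 0.187936


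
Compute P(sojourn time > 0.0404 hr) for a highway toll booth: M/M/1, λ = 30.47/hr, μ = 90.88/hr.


W ~ Exponential(μ−λ) for M/M/1.
μ − λ = 90.88 − 30.47 = 60.4100
P(W > t) = e^{−(μ−λ)t} = e^{−2.4406} = 0.087112

Final: 0.087112


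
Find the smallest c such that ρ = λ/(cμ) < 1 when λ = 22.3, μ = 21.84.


Stability requires cμ > λ ⇔ c > λ/μ.
λ/μ = 22.3/21.84 = 1.0211
Minimum integer c = ⌊1.0211⌋ + 1 = 2
Check: 2·21.84 = 43.68 > 22.3, while 1·21.84 = 21.84 ≤ 22.3

Final: 2 servers


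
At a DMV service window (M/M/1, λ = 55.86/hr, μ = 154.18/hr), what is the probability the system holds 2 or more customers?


ρ = 55.86/154.18 = 0.3623
P(N ≥ n) = ρ^n = 0.3623^2 = 0.131264

Final: 0.131264


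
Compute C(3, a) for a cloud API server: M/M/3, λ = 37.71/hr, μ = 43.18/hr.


a = λ/μ = 0.8733; ρ = a/3 = 0.2911
P₀ = 0.414720 (from M/M/c formula)
C(c,a) = [a^c/(c!(1−ρ))]·P₀ = [0.66607/(6·0.7089)]·0.414720
= 0.15660·0.414720 = 0.064945

Final: 0.064945


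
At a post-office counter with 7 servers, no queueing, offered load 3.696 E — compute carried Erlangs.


B(7,3.696) = 0.048088 (Erlang-B)
Carried load = a(1 − B) = 3.696·(1 − 0.048088) = 3.696·0.951912 = 3.5183 E

Final: 3.5183 Erlangs


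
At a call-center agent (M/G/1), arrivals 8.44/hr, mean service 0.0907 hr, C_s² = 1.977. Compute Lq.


ρ = λ·E[S] = 8.44·0.0907 = 0.7655
Lq = ρ²(1+C_s²)/(2(1−ρ)) = 0.5860·(1+1.977)/(2·0.2345)
= 0.5860·2.9770/0.4690 = 3.71981

Final: 3.71981


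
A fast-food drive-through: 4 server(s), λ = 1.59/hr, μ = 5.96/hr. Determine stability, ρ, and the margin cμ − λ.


Total capacity cμ = 4·5.96 = 23.84/hr
ρ = λ/(cμ) = 1.59/23.84 = 0.06669
Stable ⇔ ρ < 1: YES
Spare capacity = cμ − λ = 23.84 − 1.59 = 22.25/hr

Final: ρ = 0.06669; stable; margin = 22.25/hr


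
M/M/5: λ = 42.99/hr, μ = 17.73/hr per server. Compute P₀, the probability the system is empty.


a = λ/μ = 42.99/17.73 = 2.4247; ρ = a/c = 0.4849
Σ_{k=0}^{4} a^k/k! (terms k=0..4) = 1.00000 + 2.42470 + 2.93959 + 2.37588 + 1.44020 = 10.18038
Tail: a^5/(5!(1−ρ)) = 83.80956/(120·0.5151) = 1.35599
P₀ = 1/(10.18038 + 1.35599) = 1/11.53637 = 0.086682

Final: 0.086682


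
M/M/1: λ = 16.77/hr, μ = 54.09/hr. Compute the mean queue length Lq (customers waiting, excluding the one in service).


ρ = 16.77/54.09 = 0.3100
Lq = ρ²/(1−ρ) = 0.09612/0.6900 = 0.1393

Final: 0.1393


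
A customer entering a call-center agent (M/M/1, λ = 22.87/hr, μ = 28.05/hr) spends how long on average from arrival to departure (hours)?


W = 1/(μ−λ) = 1/(28.05 − 22.87) = 1/5.18 = 0.1931 hr

Final: 0.1931 hr


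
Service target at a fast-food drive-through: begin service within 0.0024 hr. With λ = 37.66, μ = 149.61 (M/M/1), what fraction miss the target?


ρ = 37.66/149.61 = 0.2517
P(Wq > t) = ρ·e^{−(μ−λ)t} = 0.2517·e^{−0.2687}
= 0.2517·0.764388 = 0.192413

Final: 0.192413


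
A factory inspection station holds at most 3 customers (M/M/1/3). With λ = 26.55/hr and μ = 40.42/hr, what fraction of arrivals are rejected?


ρ = λ/μ = 26.55/40.42 = 0.6569
P_K = (1−ρ)ρ^K/(1−ρ^(K+1)) = (0.3431·0.283403)/(1 − 0.186154)
= 0.097249/0.813846 = 0.119493

Final: 0.119493


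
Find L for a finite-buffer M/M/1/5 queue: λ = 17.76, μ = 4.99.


ρ = 17.76/4.99 = 3.5591
L = ρ[1 − (K+1)ρ^K + Kρ^(K+1)] / [(1−ρ)(1−ρ^(K+1))]
Numerator: 3.5591·(1 − 6·571.099893 + 5·2032.612045) = 23979.419838
Denominator: (-2.5591)·(-2031.612045) = 5199.135435
L = 23979.419838/5199.135435 = 4.6122

Final: 4.6122


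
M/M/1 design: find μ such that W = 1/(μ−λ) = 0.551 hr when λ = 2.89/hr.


W = 1/(μ−λ) ⇒ μ − λ = 1/W = 1/0.551 = 1.8149
μ = λ + 1/W = 2.89 + 1.8149 = 4.7049 per hr

Final: 4.7049 /hr


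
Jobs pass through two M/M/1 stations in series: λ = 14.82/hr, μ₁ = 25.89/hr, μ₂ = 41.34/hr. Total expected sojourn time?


Each node sees arrival rate λ = 14.82/hr (tandem ⇒ throughput preserved).
W₁ = 1/(μ₁−λ) = 1/(25.89−14.82) = 0.09033 hr
W₂ = 1/(μ₂−λ) = 1/(41.34−14.82) = 0.03771 hr
W_total = W₁ + W₂ = 0.09033 + 0.03771 = 0.12804 hr

Final: 0.12804 hr


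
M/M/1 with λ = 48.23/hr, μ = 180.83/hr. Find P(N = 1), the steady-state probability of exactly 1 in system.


ρ = 48.23/180.83 = 0.2667
P_n = (1−ρ)·ρ^n = (1 − 0.2667)·0.2667^1 = 0.7333·0.266715 = 0.195578

Final: 0.195578


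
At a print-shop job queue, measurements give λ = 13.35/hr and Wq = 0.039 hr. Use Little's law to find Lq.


Lq = λWq = 13.35·0.039 = 0.5206

Final: 0.5206


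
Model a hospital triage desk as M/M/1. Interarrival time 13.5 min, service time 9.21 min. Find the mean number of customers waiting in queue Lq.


λ = 60/13.5 = 4.4444 /hr
μ = 60/9.21 = 6.5147 /hr
ρ = λ/μ = 4.4444/6.5147 = 0.6822
Lq = ρ²/(1−ρ) = 0.4654/0.3178 = 1.4646

Final: 1.4646


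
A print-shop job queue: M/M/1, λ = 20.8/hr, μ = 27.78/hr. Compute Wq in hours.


ρ = 20.8/27.78 = 0.7487
Wq = ρ/(μ−λ) = 0.7487/(27.78 − 20.8) = 0.7487/6.98 = 0.1073 hr

Final: 0.1073 hr


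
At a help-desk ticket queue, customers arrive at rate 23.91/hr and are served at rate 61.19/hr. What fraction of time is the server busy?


ρ = λ/μ = 23.91/61.19 = 0.3908

Final: 0.3908


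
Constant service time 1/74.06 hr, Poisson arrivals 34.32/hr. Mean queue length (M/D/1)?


ρ = 34.32/74.06 = 0.4634
M/D/1: Lq = ρ²/(2(1−ρ)) = 0.2147/(2·0.5366) = 0.20010

Final: 0.20010


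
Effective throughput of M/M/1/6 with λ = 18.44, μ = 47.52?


ρ = 0.3880; P_K = (1−ρ)ρ^6/(1−ρ^7) = 0.002092
λ_eff = λ(1 − P_K) = 18.44·(1 − 0.002092) = 18.44·0.997908 = 18.4014 /hr

Final: 18.4014 /hr


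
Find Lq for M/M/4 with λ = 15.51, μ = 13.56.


a = λ/μ = 1.1438; ρ = a/4 = 0.2860
P₀ = 0.317739
Lq = P₀·a^c·ρ / (c!·(1−ρ)²) = 0.317739·1.71162·0.2860/(24·0.50987)
= 0.01271

Final: 0.01271


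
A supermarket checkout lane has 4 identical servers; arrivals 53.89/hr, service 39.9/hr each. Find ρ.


ρ = λ/(cμ) = 53.89/(4·39.9) = 53.89/159.60 = 0.3377

Final: 0.3377


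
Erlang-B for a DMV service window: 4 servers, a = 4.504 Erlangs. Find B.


B(c,a) = (a^c/c!) / Σ_{k=0}^{c} a^k/k!
a^4/4! = 17.146769
Σ terms (k=0..4): 1.00000 + 4.50400 + 10.14301 + 15.22804 + 17.14677 = 48.021813
B = 17.146769/48.021813 = 0.357062

Final: 0.357062


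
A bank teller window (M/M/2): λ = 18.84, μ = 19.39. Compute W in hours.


a = 0.9716; ρ = 0.4858; P₀ = 0.346060
Lq = P₀·a^c·ρ/(c!(1−ρ)²) = 0.30017
Wq = Lq/λ = 0.30017/18.84 = 0.01593 hr
W = Wq + 1/μ = 0.01593 + 0.05157 = 0.06751 hr

Final: 0.06751 hr


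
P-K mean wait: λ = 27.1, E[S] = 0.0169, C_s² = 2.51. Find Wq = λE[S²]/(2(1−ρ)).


ρ = λ·E[S] = 27.1·0.0169 = 0.4580
E[S²] = E[S]²(1+C_s²) = 0.0169²·(1+2.51) = 0.001002
Wq = λ·E[S²]/(2(1−ρ)) = 27.1·0.001002/(2·0.5420) = 0.02506 hr

Final: 0.02506 hr


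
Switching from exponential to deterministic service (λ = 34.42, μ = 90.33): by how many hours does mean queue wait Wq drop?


ρ = 34.42/90.33 = 0.3810
Wq(M/M/1) = ρ/(μ−λ) = 0.3810/55.91 = 0.006815 hr
Wq(M/D/1) = ρ/(2(μ−λ)) = 0.003408 hr
Savings = 0.006815 − 0.003408 = 0.003408 hr

Final: 0.003408 hr


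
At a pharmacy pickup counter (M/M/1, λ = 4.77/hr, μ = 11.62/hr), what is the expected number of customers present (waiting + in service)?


ρ = λ/μ = 4.77/11.62 = 0.4105
L = ρ/(1−ρ) = 0.4105/(1 − 0.4105) = 0.4105/0.5895 = 0.6964

Final: 0.6964


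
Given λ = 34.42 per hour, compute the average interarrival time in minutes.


Mean interarrival time = 1/λ = 1/34.42 hour = 0.02905 hour
In minutes: 0.02905 × 60 = 1.7432 min

Final: 1.7432 min


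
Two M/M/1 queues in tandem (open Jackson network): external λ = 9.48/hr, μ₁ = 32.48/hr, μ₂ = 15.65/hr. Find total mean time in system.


Each node sees arrival rate λ = 9.48/hr (tandem ⇒ throughput preserved).
W₁ = 1/(μ₁−λ) = 1/(32.48−9.48) = 0.04348 hr
W₂ = 1/(μ₂−λ) = 1/(15.65−9.48) = 0.16207 hr
W_total = W₁ + W₂ = 0.04348 + 0.16207 = 0.20555 hr

Final: 0.20555 hr


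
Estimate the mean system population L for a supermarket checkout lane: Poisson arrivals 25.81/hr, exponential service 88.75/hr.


ρ = λ/μ = 25.81/88.75 = 0.2908
L = ρ/(1−ρ) = 0.2908/(1 − 0.2908) = 0.2908/0.7092 = 0.4101

Final: 0.4101


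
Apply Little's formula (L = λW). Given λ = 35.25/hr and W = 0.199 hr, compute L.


L = λW = 35.25·0.199 = 7.0148

Final: 7.0148


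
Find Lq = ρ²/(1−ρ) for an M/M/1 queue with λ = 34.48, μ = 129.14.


ρ = 34.48/129.14 = 0.2670
Lq = ρ²/(1−ρ) = 0.07129/0.7330 = 0.09725

Final: 0.09725


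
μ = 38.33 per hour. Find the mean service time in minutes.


Mean service time = 1/μ = 1/38.33 hour = 0.02609 hour
In minutes: 0.02609 × 60 = 1.5654 min

Final: 1.5654 min
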